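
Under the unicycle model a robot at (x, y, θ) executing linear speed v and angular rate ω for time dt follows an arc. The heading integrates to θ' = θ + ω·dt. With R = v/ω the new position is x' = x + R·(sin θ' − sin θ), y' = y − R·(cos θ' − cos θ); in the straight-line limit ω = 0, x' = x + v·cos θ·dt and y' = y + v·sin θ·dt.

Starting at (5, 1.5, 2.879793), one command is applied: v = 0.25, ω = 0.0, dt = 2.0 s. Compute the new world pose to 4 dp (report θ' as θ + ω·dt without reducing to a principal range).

θ' = 2.8798 + 0.0·2.0 = 2.8798
ω = 0 → straight: x' = 5 + 0.25·cos(2.8798)·2.0 = 4.5170
y' = 1.5 + 0.25·sin(2.8798)·2.0 = 1.6294

(4.5170, 1.6294, 2.8798)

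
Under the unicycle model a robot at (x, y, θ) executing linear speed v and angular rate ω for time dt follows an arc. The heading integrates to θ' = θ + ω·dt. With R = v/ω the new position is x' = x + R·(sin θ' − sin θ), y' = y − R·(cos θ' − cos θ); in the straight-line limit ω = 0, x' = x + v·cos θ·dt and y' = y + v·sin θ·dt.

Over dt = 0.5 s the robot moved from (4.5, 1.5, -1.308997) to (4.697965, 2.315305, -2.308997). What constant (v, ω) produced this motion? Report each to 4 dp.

v = -1.7500, ω = -2.0000

Δθ = -2.308997 − -1.308997 = -1.000000
ω = Δθ/dt = -1.000000/0.5 = -2.0000
R = −Δy/(cos θ' − cos θ) = 0.8750
v = R·ω = 0.8750·-2.0000 = -1.7500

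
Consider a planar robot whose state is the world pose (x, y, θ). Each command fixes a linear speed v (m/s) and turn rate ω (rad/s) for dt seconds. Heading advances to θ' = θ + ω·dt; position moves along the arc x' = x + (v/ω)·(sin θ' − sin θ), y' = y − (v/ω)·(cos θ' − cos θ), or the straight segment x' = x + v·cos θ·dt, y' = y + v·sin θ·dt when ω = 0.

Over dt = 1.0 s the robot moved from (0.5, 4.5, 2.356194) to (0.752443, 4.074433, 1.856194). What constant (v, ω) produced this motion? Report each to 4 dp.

Δθ = 1.856194 − 2.356194 = -0.500000
ω = Δθ/dt = -0.500000/1.0 = -0.5000
R = −Δy/(cos θ' − cos θ) = 1.0000
v = R·ω = 1.0000·-0.5000 = -0.5000

v = -0.5000, ω = -0.5000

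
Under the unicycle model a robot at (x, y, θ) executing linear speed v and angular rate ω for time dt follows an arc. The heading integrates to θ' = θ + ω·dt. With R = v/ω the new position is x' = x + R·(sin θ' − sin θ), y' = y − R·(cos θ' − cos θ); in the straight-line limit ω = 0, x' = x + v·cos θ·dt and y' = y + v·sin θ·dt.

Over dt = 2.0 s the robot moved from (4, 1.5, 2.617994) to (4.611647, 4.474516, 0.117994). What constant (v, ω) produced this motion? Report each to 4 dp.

v = 2.0000, ω = -1.2500

Δθ = 0.117994 − 2.617994 = -2.500000
ω = Δθ/dt = -2.500000/2.0 = -1.2500
R = −Δy/(cos θ' − cos θ) = -1.6000
v = R·ω = -1.6000·-1.2500 = 2.0000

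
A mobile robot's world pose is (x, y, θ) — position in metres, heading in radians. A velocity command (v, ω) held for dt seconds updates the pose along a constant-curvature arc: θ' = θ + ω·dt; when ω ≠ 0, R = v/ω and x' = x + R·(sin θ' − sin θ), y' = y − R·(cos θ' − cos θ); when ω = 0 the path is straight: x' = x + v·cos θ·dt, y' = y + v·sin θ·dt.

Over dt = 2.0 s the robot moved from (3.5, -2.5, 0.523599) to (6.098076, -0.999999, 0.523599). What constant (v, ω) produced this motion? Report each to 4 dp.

v = 1.5000, ω = 0.0000

Δθ = 0.523599 − 0.523599 = 0.000000
ω = Δθ/dt = 0.000000/2.0 = 0.0000
ω = 0 → v = (Δx·cos θ + Δy·sin θ)/dt = 1.5000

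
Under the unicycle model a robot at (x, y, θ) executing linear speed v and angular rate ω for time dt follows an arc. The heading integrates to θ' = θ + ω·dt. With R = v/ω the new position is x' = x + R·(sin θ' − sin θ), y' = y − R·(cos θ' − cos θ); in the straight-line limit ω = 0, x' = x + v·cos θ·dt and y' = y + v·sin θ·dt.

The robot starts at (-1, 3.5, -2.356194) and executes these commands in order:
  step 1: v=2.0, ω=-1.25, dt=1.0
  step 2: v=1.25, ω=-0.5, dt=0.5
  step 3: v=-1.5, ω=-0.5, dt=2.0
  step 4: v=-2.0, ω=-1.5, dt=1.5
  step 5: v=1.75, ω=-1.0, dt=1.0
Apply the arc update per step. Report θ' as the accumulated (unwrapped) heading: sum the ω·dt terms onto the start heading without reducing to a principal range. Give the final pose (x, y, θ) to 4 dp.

step 1: θ'=-3.6062 (R=-1.6000) → pose (-2.8483, 3.2010, -3.6062)
step 2: θ'=-3.8562 (R=-2.5000) → pose (-3.3664, 3.5476, -3.8562)
step 3: θ'=-4.8562 (R=3.0000) → pose (-2.3633, 0.8516, -4.8562)
step 4: θ'=-7.1062 (R=1.3333) → pose (-4.6605, 0.1360, -7.1062)
step 5: θ'=-8.1062 (R=-1.7500) → pose (-4.2489, -1.4908, -8.1062)

(-4.2489, -1.4908, -8.1062)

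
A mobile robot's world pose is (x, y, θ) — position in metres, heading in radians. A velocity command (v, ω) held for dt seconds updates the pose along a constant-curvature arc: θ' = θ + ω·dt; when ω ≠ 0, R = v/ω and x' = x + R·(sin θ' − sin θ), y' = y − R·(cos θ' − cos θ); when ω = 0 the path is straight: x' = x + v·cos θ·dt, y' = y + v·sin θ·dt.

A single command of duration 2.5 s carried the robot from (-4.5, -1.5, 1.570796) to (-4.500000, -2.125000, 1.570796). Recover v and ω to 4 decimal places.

Δθ = 1.570796 − 1.570796 = 0.000000
ω = Δθ/dt = 0.000000/2.5 = 0.0000
ω = 0 → v = (Δx·cos θ + Δy·sin θ)/dt = -0.2500

v = -0.2500, ω = 0.0000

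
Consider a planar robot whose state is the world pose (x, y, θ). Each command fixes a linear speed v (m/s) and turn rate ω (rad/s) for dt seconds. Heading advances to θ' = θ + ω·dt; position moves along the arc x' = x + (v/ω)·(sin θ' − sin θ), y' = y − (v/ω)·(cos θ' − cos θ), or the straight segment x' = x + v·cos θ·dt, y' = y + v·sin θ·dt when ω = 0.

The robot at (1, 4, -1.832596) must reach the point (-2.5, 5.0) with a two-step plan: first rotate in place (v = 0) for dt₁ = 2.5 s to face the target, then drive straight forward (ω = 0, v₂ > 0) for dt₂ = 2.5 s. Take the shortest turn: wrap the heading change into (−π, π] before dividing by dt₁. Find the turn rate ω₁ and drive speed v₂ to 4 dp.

heading to target = atan2(5−4, -2.5−1) = 2.8633
Δθ = wrap(2.8633 − -1.8326) = -1.5873; ω₁ = Δθ/dt₁ = -0.6349
distance = √((-2.5−1)² + (5−4)²) = 3.6401; v₂ = distance/dt₂ = 1.4560

ω₁ = -0.6349, v₂ = 1.4560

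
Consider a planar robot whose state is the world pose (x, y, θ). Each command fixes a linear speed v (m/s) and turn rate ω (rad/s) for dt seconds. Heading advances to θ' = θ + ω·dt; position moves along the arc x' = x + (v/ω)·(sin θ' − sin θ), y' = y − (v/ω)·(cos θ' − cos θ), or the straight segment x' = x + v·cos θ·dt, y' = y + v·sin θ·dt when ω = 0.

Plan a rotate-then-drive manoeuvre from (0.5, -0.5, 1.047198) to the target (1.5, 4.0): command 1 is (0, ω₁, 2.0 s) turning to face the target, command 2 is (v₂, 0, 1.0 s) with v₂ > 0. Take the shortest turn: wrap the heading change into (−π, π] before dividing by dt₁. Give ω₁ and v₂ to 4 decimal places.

ω₁ = 0.1525, v₂ = 4.6098

heading to target = atan2(4−-0.5, 1.5−0.5) = 1.3521
Δθ = wrap(1.3521 − 1.0472) = 0.3049; ω₁ = Δθ/dt₁ = 0.1525
distance = √((1.5−0.5)² + (4−-0.5)²) = 4.6098; v₂ = distance/dt₂ = 4.6098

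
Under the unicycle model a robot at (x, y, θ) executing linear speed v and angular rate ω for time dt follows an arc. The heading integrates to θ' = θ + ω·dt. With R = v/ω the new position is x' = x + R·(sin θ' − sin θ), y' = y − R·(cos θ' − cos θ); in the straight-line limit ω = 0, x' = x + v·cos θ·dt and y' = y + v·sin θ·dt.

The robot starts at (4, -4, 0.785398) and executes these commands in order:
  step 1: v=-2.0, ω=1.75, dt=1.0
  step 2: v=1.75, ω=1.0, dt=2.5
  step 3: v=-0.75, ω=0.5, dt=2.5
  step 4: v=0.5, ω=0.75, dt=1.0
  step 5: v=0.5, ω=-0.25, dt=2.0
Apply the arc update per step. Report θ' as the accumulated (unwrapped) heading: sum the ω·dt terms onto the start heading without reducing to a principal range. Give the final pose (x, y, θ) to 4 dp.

step 1: θ'=2.5354 (R=-1.1429) → pose (4.1570, -5.7473, 2.5354)
step 2: θ'=5.0354 (R=1.7500) → pose (1.5004, -7.7410, 5.0354)
step 3: θ'=6.2854 (R=-1.5000) → pose (0.0747, -6.7172, 6.2854)
step 4: θ'=7.0354 (R=0.6667) → pose (0.5287, -6.5373, 7.0354)
step 5: θ'=6.5354 (R=-2.0000) → pose (1.3961, -6.0609, 6.5354)

(1.3961, -6.0609, 6.5354)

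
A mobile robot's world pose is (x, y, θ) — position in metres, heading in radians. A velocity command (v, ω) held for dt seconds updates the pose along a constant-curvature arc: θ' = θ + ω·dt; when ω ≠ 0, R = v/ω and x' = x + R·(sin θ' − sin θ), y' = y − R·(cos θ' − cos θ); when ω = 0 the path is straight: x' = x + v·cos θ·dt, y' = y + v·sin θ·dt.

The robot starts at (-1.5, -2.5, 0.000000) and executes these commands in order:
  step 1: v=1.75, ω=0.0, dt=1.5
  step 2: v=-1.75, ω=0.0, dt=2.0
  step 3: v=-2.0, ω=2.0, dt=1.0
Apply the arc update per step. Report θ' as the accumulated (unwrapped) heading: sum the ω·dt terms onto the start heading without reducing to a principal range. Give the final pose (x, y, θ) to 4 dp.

step 1: θ'=0.0000 (straight) → pose (1.1250, -2.5000, 0.0000)
step 2: θ'=0.0000 (straight) → pose (-2.3750, -2.5000, 0.0000)
step 3: θ'=2.0000 (R=-1.0000) → pose (-3.2843, -3.9161, 2.0000)

(-3.2843, -3.9161, 2.0000)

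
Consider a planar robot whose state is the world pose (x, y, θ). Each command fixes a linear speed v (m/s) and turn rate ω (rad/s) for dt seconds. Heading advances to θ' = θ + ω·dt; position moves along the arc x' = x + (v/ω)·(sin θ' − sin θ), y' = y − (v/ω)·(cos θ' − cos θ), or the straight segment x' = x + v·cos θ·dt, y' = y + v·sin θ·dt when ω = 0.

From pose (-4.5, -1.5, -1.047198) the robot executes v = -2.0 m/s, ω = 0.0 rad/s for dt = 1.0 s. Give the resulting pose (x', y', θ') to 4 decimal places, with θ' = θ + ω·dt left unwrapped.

(-5.5000, 0.2321, -1.0472)

θ' = -1.0472 + 0.0·1.0 = -1.0472
ω = 0 → straight: x' = -4.5 + -2.0·cos(-1.0472)·1.0 = -5.5000
y' = -1.5 + -2.0·sin(-1.0472)·1.0 = 0.2321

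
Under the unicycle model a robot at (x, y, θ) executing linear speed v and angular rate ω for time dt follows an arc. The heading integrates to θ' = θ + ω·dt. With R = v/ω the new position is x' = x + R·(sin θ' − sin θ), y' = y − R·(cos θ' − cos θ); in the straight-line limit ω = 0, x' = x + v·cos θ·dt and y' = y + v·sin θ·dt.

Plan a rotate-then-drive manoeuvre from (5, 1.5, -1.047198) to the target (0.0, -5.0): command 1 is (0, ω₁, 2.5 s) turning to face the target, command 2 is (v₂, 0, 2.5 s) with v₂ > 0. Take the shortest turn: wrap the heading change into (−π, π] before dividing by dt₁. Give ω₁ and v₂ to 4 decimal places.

heading to target = atan2(-5−1.5, 0−5) = -2.2265
Δθ = wrap(-2.2265 − -1.0472) = -1.1793; ω₁ = Δθ/dt₁ = -0.4717
distance = √((0−5)² + (-5−1.5)²) = 8.2006; v₂ = distance/dt₂ = 3.2802

ω₁ = -0.4717, v₂ = 3.2802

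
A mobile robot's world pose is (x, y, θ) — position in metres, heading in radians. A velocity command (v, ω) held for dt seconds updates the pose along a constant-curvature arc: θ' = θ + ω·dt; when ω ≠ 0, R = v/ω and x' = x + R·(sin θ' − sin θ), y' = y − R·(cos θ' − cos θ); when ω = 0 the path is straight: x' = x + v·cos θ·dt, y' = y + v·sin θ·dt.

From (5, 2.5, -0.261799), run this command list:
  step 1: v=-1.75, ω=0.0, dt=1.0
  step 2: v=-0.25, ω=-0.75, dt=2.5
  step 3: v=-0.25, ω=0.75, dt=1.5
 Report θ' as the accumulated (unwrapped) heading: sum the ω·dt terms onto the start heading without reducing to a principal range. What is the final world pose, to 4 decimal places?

step 1: θ'=-0.2618 (straight) → pose (3.3096, 2.9529, -0.2618)
step 2: θ'=-2.1368 (R=0.3333) → pose (3.1146, 3.4537, -2.1368)
step 3: θ'=-1.0118 (R=-0.3333) → pose (3.1158, 3.8092, -1.0118)

(3.1158, 3.8092, -1.0118)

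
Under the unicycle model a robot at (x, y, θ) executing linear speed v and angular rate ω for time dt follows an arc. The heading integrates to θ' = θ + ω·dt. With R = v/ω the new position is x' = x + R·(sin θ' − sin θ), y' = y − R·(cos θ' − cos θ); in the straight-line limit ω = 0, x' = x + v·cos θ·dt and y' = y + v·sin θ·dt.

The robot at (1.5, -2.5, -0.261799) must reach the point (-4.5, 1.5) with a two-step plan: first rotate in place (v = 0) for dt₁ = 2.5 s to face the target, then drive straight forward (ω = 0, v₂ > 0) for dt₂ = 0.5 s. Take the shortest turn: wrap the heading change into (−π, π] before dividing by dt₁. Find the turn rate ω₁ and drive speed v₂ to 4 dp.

ω₁ = 1.1262, v₂ = 14.4222

heading to target = atan2(1.5−-2.5, -4.5−1.5) = 2.5536
Δθ = wrap(2.5536 − -0.2618) = 2.8154; ω₁ = Δθ/dt₁ = 1.1262
distance = √((-4.5−1.5)² + (1.5−-2.5)²) = 7.2111; v₂ = distance/dt₂ = 14.4222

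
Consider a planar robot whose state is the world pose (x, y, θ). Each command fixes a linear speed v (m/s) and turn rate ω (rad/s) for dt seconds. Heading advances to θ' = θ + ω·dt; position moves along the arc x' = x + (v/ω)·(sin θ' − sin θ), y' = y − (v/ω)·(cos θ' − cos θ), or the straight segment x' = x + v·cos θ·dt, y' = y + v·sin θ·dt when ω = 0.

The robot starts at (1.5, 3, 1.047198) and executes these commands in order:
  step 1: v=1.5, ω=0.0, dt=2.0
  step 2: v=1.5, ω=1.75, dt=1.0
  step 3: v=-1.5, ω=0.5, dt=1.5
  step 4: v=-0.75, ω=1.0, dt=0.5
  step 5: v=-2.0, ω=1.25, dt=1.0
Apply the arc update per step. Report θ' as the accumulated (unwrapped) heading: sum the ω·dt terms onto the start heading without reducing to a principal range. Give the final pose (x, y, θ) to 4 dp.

(5.1131, 8.9977, 5.2972)

step 1: θ'=1.0472 (straight) → pose (3.0000, 5.5981, 1.0472)
step 2: θ'=2.7972 (R=0.8571) → pose (2.5471, 6.8335, 2.7972)
step 3: θ'=3.5472 (R=-3.0000) → pose (4.7437, 6.9007, 3.5472)
step 4: θ'=4.0472 (R=-0.7500) → pose (5.0379, 7.1269, 4.0472)
step 5: θ'=5.2972 (R=-1.6000) → pose (5.1131, 8.9977, 5.2972)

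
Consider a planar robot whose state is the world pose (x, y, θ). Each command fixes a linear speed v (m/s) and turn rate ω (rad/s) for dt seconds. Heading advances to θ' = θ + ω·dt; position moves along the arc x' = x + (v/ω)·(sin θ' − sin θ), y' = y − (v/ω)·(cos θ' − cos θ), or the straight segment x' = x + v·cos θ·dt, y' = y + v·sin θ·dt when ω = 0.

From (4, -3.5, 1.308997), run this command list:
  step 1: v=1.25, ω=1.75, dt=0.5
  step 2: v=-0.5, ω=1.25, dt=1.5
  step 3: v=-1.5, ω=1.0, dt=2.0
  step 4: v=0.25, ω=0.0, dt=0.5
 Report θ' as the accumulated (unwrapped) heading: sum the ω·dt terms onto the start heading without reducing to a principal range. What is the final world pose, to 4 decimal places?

(3.8032, -0.5705, 6.0590)

step 1: θ'=2.1840 (R=0.7143) → pose (3.8942, -2.9041, 2.1840)
step 2: θ'=4.0590 (R=-0.4000) → pose (4.5389, -2.9170, 4.0590)
step 3: θ'=6.0590 (R=-1.5000) → pose (3.6814, -0.5427, 6.0590)
step 4: θ'=6.0590 (straight) → pose (3.8032, -0.5705, 6.0590)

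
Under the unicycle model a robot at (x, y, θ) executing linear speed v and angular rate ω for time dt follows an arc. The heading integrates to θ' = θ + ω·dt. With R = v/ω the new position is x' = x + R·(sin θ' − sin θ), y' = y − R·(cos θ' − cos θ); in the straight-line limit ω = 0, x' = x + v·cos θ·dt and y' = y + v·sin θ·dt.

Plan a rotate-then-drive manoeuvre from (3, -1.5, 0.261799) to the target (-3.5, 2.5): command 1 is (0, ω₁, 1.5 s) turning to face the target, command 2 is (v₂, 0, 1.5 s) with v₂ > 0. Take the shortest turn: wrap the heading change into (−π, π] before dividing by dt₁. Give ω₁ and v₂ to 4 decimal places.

heading to target = atan2(2.5−-1.5, -3.5−3) = 2.5899
Δθ = wrap(2.5899 − 0.2618) = 2.3281; ω₁ = Δθ/dt₁ = 1.5521
distance = √((-3.5−3)² + (2.5−-1.5)²) = 7.6322; v₂ = distance/dt₂ = 5.0881

ω₁ = 1.5521, v₂ = 5.0881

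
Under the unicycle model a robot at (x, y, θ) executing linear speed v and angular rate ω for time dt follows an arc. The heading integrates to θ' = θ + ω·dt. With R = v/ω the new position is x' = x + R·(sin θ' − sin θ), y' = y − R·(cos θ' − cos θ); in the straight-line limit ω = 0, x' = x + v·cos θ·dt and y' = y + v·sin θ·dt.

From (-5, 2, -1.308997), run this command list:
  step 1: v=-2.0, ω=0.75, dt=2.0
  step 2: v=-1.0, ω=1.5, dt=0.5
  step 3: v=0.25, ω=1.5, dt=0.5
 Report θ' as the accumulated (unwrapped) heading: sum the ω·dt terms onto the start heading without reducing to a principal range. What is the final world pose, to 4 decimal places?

(-8.4635, 3.7842, 1.6910)

step 1: θ'=0.1910 (R=-2.6667) → pose (-8.0821, 3.9280, 0.1910)
step 2: θ'=0.9410 (R=-0.6667) → pose (-8.4943, 3.6661, 0.9410)
step 3: θ'=1.6910 (R=0.1667) → pose (-8.4635, 3.7842, 1.6910)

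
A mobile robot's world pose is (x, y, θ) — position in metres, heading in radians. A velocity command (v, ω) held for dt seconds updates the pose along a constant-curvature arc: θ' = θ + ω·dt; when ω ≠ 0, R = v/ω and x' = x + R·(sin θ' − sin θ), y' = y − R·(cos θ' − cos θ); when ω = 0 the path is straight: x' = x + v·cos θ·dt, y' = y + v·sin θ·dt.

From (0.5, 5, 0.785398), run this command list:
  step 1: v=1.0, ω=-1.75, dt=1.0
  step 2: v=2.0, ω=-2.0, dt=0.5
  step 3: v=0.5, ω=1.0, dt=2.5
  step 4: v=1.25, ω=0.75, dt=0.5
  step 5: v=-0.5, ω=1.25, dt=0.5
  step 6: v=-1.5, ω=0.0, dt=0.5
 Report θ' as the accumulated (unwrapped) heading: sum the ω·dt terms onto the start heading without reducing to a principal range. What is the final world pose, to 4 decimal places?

step 1: θ'=-0.9646 (R=-0.5714) → pose (1.3737, 4.9215, -0.9646)
step 2: θ'=-1.9646 (R=-1.0000) → pose (1.4753, 3.9681, -1.9646)
step 3: θ'=0.5354 (R=0.5000) → pose (2.1921, 3.3462, 0.5354)
step 4: θ'=0.9104 (R=1.6667) → pose (2.6581, 3.7572, 0.9104)
step 5: θ'=1.5354 (R=-0.4000) → pose (2.5742, 3.5260, 1.5354)
step 6: θ'=1.5354 (straight) → pose (2.5477, 2.7765, 1.5354)

(2.5477, 2.7765, 1.5354)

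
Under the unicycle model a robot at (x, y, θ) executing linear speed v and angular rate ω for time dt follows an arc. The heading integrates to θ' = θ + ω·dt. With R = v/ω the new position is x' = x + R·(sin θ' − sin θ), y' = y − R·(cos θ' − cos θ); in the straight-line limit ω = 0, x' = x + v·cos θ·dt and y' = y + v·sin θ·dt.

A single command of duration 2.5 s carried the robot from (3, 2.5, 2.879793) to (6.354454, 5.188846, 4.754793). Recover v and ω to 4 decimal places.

v = -2.0000, ω = 0.7500

Δθ = 4.754793 − 2.879793 = 1.875000
ω = Δθ/dt = 1.875000/2.5 = 0.7500
R = Δx/(sin θ' − sin θ) = -2.6667
v = R·ω = -2.6667·0.7500 = -2.0000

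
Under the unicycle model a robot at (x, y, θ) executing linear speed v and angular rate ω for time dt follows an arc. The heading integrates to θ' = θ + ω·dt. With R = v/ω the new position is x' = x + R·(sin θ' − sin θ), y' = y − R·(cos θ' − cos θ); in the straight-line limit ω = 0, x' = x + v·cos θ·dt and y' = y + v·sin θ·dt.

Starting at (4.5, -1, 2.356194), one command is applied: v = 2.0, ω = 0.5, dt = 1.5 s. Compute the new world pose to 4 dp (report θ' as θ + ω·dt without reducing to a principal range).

θ' = 2.3562 + 0.5·1.5 = 3.1062
R = v/ω = 2.0/0.5 = 4.0000
x' = 4.5 + 4.0000·(sin 3.1062 − sin 2.3562) = 1.8131
y' = -1 − 4.0000·(cos 3.1062 − cos 2.3562) = 0.1691

(1.8131, 0.1691, 3.1062)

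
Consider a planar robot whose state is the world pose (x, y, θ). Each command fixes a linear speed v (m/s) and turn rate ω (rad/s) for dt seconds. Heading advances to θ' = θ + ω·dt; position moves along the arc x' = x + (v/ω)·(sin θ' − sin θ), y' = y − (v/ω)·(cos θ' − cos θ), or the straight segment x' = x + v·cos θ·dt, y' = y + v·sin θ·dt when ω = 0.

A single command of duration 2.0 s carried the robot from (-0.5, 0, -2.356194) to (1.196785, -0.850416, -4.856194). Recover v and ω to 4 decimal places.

Δθ = -4.856194 − -2.356194 = -2.500000
ω = Δθ/dt = -2.500000/2.0 = -1.2500
R = Δx/(sin θ' − sin θ) = 1.0000
v = R·ω = 1.0000·-1.2500 = -1.2500

v = -1.2500, ω = -1.2500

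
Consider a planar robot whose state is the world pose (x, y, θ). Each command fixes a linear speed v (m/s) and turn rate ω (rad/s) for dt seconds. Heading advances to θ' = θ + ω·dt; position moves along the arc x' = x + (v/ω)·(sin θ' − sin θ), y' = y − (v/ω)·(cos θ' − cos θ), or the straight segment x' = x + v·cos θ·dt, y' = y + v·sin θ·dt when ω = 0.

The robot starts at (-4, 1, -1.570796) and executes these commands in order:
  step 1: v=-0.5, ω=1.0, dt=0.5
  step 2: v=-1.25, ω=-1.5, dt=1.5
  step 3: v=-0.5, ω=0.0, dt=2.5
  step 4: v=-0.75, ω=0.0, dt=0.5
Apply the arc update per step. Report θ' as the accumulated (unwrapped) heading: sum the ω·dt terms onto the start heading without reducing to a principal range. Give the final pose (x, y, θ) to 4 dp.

(-1.5824, 2.1696, -3.3208)

step 1: θ'=-1.0708 (R=-0.5000) → pose (-4.0612, 1.2397, -1.0708)
step 2: θ'=-3.3208 (R=0.8333) → pose (-3.1814, 2.4592, -3.3208)
step 3: θ'=-3.3208 (straight) → pose (-1.9514, 2.2364, -3.3208)
step 4: θ'=-3.3208 (straight) → pose (-1.5824, 2.1696, -3.3208)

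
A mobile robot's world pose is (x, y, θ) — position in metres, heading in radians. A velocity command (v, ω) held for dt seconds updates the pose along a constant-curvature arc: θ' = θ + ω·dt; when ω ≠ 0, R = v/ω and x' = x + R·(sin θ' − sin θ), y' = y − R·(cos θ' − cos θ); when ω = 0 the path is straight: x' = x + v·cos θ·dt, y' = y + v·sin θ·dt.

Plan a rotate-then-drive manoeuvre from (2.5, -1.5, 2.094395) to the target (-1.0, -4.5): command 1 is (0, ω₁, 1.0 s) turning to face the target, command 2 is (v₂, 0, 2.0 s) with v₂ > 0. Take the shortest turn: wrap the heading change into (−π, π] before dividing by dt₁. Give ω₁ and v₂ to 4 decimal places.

ω₁ = 1.7558, v₂ = 2.3049

heading to target = atan2(-4.5−-1.5, -1−2.5) = -2.4330
Δθ = wrap(-2.4330 − 2.0944) = 1.7558; ω₁ = Δθ/dt₁ = 1.7558
distance = √((-1−2.5)² + (-4.5−-1.5)²) = 4.6098; v₂ = distance/dt₂ = 2.3049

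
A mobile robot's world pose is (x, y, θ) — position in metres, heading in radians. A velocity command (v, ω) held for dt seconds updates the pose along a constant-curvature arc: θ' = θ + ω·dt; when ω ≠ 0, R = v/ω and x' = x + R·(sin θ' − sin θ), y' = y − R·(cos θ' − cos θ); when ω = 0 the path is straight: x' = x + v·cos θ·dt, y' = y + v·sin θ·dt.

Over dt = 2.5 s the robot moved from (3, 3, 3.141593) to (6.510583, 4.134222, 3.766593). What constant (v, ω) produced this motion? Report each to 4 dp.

v = -1.5000, ω = 0.2500

Δθ = 3.766593 − 3.141593 = 0.625000
ω = Δθ/dt = 0.625000/2.5 = 0.2500
R = Δx/(sin θ' − sin θ) = -6.0000
v = R·ω = -6.0000·0.2500 = -1.5000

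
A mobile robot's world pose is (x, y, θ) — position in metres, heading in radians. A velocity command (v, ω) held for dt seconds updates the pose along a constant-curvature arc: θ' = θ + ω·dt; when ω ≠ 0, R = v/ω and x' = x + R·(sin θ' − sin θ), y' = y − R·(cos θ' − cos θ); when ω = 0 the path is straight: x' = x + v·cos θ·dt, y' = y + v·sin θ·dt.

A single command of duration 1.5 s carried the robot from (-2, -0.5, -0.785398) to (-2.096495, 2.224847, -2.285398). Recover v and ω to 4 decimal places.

Δθ = -2.285398 − -0.785398 = -1.500000
ω = Δθ/dt = -1.500000/1.5 = -1.0000
R = −Δy/(cos θ' − cos θ) = 2.0000
v = R·ω = 2.0000·-1.0000 = -2.0000

v = -2.0000, ω = -1.0000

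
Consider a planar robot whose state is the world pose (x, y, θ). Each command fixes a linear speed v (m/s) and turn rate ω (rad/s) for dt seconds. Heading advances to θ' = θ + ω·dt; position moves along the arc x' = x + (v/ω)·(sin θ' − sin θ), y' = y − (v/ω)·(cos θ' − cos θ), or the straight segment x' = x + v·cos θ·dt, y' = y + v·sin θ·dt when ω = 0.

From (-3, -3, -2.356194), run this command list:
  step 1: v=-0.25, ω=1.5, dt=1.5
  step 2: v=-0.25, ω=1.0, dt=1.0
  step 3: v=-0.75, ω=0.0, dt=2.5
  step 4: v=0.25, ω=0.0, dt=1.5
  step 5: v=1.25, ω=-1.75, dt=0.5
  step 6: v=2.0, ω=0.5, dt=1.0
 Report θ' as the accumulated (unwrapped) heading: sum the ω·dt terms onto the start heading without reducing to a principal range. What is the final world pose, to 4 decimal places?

step 1: θ'=-0.1062 (R=-0.1667) → pose (-3.1002, -2.7164, -0.1062)
step 2: θ'=0.8938 (R=-0.2500) → pose (-3.3215, -2.8084, 0.8938)
step 3: θ'=0.8938 (straight) → pose (-4.4961, -4.2699, 0.8938)
step 4: θ'=0.8938 (straight) → pose (-4.2612, -3.9776, 0.8938)
step 5: θ'=0.0188 (R=-0.7143) → pose (-3.7179, -3.7109, 0.0188)
step 6: θ'=0.5188 (R=4.0000) → pose (-1.8097, -3.1853, 0.5188)

(-1.8097, -3.1853, 0.5188)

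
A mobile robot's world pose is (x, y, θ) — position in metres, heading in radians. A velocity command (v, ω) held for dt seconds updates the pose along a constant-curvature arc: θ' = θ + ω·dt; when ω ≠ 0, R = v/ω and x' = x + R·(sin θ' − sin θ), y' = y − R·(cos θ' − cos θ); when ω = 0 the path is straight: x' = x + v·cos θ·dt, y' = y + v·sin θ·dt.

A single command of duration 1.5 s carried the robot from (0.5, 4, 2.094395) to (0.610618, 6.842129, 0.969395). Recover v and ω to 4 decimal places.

Δθ = 0.969395 − 2.094395 = -1.125000
ω = Δθ/dt = -1.125000/1.5 = -0.7500
R = −Δy/(cos θ' − cos θ) = -2.6667
v = R·ω = -2.6667·-0.7500 = 2.0000

v = 2.0000, ω = -0.7500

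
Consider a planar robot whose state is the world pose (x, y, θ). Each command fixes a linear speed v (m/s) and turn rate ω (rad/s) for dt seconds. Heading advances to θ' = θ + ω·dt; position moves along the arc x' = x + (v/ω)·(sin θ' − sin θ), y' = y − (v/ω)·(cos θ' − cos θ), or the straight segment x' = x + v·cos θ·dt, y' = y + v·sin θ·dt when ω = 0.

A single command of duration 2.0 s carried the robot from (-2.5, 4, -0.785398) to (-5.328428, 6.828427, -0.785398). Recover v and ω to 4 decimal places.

Δθ = -0.785398 − -0.785398 = 0.000000
ω = Δθ/dt = 0.000000/2.0 = 0.0000
ω = 0 → v = (Δx·cos θ + Δy·sin θ)/dt = -2.0000

v = -2.0000, ω = 0.0000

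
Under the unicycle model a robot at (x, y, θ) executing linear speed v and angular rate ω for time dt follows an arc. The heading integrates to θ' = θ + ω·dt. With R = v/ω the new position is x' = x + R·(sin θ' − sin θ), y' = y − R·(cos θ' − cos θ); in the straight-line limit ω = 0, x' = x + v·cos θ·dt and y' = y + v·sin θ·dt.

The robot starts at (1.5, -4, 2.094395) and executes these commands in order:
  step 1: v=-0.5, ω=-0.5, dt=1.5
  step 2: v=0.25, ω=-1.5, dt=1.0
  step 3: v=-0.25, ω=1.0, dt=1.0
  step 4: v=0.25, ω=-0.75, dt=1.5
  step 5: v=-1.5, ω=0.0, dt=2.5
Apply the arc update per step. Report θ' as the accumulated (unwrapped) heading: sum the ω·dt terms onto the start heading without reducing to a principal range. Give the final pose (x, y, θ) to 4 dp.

step 1: θ'=1.3444 (R=1.0000) → pose (1.6085, -4.7245, 1.3444)
step 2: θ'=-0.1556 (R=-0.1667) → pose (1.7967, -4.5972, -0.1556)
step 3: θ'=0.8444 (R=-0.2500) → pose (1.5711, -4.6782, 0.8444)
step 4: θ'=-0.2806 (R=-0.3333) → pose (1.9126, -4.5793, -0.2806)
step 5: θ'=-0.2806 (straight) → pose (-1.6908, -3.5407, -0.2806)

(-1.6908, -3.5407, -0.2806)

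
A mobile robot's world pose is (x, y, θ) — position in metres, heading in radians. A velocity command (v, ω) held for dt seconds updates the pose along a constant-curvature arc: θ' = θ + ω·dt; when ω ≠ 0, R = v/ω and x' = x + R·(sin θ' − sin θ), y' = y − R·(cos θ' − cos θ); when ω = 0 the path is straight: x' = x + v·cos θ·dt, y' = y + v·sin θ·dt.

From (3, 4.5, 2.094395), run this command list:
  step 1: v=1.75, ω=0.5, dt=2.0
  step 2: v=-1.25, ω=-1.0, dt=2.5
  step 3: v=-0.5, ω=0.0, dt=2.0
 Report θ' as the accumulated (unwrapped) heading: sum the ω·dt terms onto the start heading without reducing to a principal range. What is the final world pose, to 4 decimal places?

(-0.0534, 3.4019, 0.5944)

step 1: θ'=3.0944 (R=3.5000) → pose (0.1340, 6.2461, 3.0944)
step 2: θ'=0.5944 (R=1.2500) → pose (0.7751, 3.9619, 0.5944)
step 3: θ'=0.5944 (straight) → pose (-0.0534, 3.4019, 0.5944)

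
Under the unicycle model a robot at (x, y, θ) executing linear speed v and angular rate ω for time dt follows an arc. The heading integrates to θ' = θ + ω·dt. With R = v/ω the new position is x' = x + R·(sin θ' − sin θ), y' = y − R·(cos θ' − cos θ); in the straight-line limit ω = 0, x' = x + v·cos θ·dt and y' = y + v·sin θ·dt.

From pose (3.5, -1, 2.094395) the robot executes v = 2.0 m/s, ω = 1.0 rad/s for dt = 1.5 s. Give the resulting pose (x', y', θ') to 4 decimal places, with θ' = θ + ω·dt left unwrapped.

(0.8930, -0.2016, 3.5944)

θ' = 2.0944 + 1.0·1.5 = 3.5944
R = v/ω = 2.0/1.0 = 2.0000
x' = 3.5 + 2.0000·(sin 3.5944 − sin 2.0944) = 0.8930
y' = -1 − 2.0000·(cos 3.5944 − cos 2.0944) = -0.2016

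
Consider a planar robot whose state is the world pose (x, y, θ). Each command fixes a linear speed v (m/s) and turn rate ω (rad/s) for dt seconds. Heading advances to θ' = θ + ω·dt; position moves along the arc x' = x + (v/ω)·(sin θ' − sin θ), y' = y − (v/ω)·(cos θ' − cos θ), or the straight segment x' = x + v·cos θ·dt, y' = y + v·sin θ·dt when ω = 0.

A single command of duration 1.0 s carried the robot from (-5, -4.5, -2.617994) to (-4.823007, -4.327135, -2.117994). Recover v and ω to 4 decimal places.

Δθ = -2.117994 − -2.617994 = 0.500000
ω = Δθ/dt = 0.500000/1.0 = 0.5000
R = Δx/(sin θ' − sin θ) = -0.5000
v = R·ω = -0.5000·0.5000 = -0.2500

v = -0.2500, ω = 0.5000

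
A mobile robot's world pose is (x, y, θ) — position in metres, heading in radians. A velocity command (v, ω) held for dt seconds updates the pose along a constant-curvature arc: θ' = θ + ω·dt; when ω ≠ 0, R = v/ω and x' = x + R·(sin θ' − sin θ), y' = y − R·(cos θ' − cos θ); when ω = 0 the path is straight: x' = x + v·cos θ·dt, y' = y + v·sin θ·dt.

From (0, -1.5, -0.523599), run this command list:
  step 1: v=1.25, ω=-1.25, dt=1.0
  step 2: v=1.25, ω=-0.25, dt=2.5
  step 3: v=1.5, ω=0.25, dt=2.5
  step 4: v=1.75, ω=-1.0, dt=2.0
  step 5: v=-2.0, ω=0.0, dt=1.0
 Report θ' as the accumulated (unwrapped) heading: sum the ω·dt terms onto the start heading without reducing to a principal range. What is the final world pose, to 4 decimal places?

(-3.9879, -10.6938, -3.7736)

step 1: θ'=-1.7736 (R=-1.0000) → pose (0.4795, -2.5674, -1.7736)
step 2: θ'=-2.3986 (R=-5.0000) → pose (-1.0355, -5.2426, -2.3986)
step 3: θ'=-1.7736 (R=6.0000) → pose (-2.8536, -8.4528, -1.7736)
step 4: θ'=-3.7736 (R=-1.7500) → pose (-5.6016, -9.5123, -3.7736)
step 5: θ'=-3.7736 (straight) → pose (-3.9879, -10.6938, -3.7736)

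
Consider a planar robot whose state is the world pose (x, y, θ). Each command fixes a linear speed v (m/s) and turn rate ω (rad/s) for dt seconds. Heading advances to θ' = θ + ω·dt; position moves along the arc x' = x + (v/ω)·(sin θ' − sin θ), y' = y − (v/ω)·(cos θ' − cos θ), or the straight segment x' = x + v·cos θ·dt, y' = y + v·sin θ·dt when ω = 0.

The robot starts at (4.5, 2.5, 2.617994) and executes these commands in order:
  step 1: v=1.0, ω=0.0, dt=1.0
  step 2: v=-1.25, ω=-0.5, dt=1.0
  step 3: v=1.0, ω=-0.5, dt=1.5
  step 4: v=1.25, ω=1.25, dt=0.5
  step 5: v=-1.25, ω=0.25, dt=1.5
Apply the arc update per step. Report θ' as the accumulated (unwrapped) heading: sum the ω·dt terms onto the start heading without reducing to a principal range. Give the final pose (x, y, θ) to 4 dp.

step 1: θ'=2.6180 (straight) → pose (3.6340, 3.0000, 2.6180)
step 2: θ'=2.1180 (R=2.5000) → pose (4.5189, 2.1357, 2.1180)
step 3: θ'=1.3680 (R=-2.0000) → pose (4.2679, 3.5791, 1.3680)
step 4: θ'=1.9930 (R=1.0000) → pose (4.2006, 4.1903, 1.9930)
step 5: θ'=2.3680 (R=-5.0000) → pose (5.2680, 2.6621, 2.3680)

(5.2680, 2.6621, 2.3680)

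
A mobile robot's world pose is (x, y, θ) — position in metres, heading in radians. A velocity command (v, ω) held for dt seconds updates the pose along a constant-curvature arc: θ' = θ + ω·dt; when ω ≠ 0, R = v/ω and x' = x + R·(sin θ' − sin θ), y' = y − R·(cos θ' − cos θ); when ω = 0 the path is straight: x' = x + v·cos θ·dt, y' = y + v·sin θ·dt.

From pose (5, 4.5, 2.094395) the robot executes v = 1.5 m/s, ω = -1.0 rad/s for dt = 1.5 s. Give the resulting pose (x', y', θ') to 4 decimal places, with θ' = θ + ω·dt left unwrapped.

(5.4590, 6.4927, 0.5944)

θ' = 2.0944 + -1.0·1.5 = 0.5944
R = v/ω = 1.5/-1.0 = -1.5000
x' = 5 + -1.5000·(sin 0.5944 − sin 2.0944) = 5.4590
y' = 4.5 − -1.5000·(cos 0.5944 − cos 2.0944) = 6.4927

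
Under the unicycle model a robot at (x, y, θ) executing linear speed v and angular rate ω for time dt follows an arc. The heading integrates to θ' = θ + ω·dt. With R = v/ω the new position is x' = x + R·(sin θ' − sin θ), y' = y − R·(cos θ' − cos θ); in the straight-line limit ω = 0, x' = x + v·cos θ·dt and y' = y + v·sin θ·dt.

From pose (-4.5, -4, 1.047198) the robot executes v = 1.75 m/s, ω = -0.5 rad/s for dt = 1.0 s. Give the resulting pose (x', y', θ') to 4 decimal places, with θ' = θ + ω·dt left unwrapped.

(-3.2899, -2.7610, 0.5472)

θ' = 1.0472 + -0.5·1.0 = 0.5472
R = v/ω = 1.75/-0.5 = -3.5000
x' = -4.5 + -3.5000·(sin 0.5472 − sin 1.0472) = -3.2899
y' = -4 − -3.5000·(cos 0.5472 − cos 1.0472) = -2.7610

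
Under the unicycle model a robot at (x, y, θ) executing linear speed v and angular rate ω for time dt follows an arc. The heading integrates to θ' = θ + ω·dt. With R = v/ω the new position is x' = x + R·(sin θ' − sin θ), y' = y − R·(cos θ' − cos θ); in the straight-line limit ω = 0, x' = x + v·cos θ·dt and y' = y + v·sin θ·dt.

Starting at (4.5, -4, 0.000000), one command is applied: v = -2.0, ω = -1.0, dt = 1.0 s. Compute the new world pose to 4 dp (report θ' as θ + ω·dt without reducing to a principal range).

θ' = 0.0000 + -1.0·1.0 = -1.0000
R = v/ω = -2.0/-1.0 = 2.0000
x' = 4.5 + 2.0000·(sin -1.0000 − sin 0.0000) = 2.8171
y' = -4 − 2.0000·(cos -1.0000 − cos 0.0000) = -3.0806

(2.8171, -3.0806, -1.0000)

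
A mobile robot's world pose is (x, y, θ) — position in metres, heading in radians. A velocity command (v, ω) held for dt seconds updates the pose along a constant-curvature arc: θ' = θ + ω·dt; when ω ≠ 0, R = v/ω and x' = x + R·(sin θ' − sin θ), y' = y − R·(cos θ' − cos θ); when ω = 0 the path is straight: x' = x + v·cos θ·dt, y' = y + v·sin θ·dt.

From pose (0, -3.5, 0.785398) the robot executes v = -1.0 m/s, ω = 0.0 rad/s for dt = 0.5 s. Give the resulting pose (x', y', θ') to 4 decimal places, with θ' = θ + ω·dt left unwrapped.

θ' = 0.7854 + 0.0·0.5 = 0.7854
ω = 0 → straight: x' = 0 + -1.0·cos(0.7854)·0.5 = -0.3536
y' = -3.5 + -1.0·sin(0.7854)·0.5 = -3.8536

(-0.3536, -3.8536, 0.7854)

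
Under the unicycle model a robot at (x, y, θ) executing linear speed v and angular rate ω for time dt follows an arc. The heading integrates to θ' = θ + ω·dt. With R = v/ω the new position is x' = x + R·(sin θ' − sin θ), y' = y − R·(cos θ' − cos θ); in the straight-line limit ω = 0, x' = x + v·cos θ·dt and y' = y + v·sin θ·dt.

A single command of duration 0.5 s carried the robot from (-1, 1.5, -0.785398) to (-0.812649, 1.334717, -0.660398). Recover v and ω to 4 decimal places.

v = 0.5000, ω = 0.2500

Δθ = -0.660398 − -0.785398 = 0.125000
ω = Δθ/dt = 0.125000/0.5 = 0.2500
R = Δx/(sin θ' − sin θ) = 2.0000
v = R·ω = 2.0000·0.2500 = 0.5000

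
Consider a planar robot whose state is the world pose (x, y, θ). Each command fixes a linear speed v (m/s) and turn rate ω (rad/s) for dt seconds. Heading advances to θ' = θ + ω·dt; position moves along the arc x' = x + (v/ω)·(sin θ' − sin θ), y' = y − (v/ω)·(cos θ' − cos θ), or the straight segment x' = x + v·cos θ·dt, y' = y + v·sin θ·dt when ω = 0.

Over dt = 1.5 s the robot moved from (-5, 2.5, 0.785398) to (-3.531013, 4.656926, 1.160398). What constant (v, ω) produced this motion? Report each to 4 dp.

v = 1.7500, ω = 0.2500

Δθ = 1.160398 − 0.785398 = 0.375000
ω = Δθ/dt = 0.375000/1.5 = 0.2500
R = −Δy/(cos θ' − cos θ) = 7.0000
v = R·ω = 7.0000·0.2500 = 1.7500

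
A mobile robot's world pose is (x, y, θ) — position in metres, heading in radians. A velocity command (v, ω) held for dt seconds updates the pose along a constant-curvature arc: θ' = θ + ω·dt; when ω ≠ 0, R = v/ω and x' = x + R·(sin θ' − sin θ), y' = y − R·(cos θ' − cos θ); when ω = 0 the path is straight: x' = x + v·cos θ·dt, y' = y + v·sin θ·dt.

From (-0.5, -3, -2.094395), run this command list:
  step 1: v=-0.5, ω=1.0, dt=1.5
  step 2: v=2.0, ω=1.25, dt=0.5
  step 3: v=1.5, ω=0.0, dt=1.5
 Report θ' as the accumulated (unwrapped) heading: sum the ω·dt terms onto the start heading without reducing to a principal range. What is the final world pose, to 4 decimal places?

(2.5409, -2.5406, 0.0306)

step 1: θ'=-0.5944 (R=-0.5000) → pose (-0.6530, -2.3358, -0.5944)
step 2: θ'=0.0306 (R=1.6000) → pose (0.2920, -2.6094, 0.0306)
step 3: θ'=0.0306 (straight) → pose (2.5409, -2.5406, 0.0306)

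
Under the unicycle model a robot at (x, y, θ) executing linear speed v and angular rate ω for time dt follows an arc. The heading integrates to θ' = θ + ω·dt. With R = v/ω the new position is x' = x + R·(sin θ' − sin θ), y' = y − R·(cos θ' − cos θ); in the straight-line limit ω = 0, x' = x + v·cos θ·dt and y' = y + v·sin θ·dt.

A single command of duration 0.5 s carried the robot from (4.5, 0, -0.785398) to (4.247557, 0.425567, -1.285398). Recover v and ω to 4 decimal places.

v = -1.0000, ω = -1.0000

Δθ = -1.285398 − -0.785398 = -0.500000
ω = Δθ/dt = -0.500000/0.5 = -1.0000
R = −Δy/(cos θ' − cos θ) = 1.0000
v = R·ω = 1.0000·-1.0000 = -1.0000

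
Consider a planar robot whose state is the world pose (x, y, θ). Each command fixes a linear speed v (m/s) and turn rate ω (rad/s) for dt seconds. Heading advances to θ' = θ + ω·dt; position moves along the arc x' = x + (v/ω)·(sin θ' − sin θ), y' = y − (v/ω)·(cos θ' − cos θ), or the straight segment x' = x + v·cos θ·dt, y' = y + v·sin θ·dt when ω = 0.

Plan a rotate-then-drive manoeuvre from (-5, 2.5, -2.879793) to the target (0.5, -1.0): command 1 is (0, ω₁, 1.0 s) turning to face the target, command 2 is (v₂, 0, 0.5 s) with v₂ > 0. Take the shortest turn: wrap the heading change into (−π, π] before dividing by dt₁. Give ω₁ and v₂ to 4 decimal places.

ω₁ = 2.3131, v₂ = 13.0384

heading to target = atan2(-1−2.5, 0.5−-5) = -0.5667
Δθ = wrap(-0.5667 − -2.8798) = 2.3131; ω₁ = Δθ/dt₁ = 2.3131
distance = √((0.5−-5)² + (-1−2.5)²) = 6.5192; v₂ = distance/dt₂ = 13.0384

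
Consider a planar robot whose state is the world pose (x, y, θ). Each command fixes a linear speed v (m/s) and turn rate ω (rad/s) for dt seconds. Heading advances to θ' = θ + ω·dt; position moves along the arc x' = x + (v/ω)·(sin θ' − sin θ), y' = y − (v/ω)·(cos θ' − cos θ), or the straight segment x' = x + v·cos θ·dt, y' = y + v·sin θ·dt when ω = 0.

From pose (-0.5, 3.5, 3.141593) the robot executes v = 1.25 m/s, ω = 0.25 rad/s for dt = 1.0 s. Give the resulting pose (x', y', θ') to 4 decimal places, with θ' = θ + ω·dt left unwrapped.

θ' = 3.1416 + 0.25·1.0 = 3.3916
R = v/ω = 1.25/0.25 = 5.0000
x' = -0.5 + 5.0000·(sin 3.3916 − sin 3.1416) = -1.7370
y' = 3.5 − 5.0000·(cos 3.3916 − cos 3.1416) = 3.3446

(-1.7370, 3.3446, 3.3916)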